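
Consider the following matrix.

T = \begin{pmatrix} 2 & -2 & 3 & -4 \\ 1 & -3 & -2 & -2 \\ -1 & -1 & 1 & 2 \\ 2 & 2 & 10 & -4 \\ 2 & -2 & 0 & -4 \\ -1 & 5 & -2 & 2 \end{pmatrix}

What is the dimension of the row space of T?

3

Row reduce to echelon form.
R2 ← R2 − (1/2)·R1: [0, -2, -7/2, 0]
R3 ← R3 + (1/2)·R1: [0, -2, 5/2, 0]
R4 ← R4 − R1: [0, 4, 7, 0]
R5 ← R5 − R1: [0, 0, -3, 0]
R6 ← R6 + (1/2)·R1: [0, 4, -1/2, 0]
R3 ← R3 − R2: [0, 0, 6, 0]
R4 ← R4 + (2)·R2: [0, 0, 0, 0]
R6 ← R6 + (2)·R2: [0, 0, -15/2, 0]
R5 ← R5 + (1/2)·R3: [0, 0, 0, 0]
R6 ← R6 + (5/4)·R3: [0, 0, 0, 0]
Echelon form has 3 nonzero rows, so rank(T) = 3.
The row space has dimension equal to the rank: 3.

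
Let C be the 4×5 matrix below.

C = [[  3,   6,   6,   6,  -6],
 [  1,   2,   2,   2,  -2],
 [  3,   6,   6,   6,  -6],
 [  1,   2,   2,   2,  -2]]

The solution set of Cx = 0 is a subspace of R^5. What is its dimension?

4

Row reduce to echelon form.
R2 ← R2 − (1/3)·R1: [0, 0, 0, 0, 0]
R3 ← R3 − R1: [0, 0, 0, 0, 0]
R4 ← R4 − (1/3)·R1: [0, 0, 0, 0, 0]
1 nonzero row, so rank(C) = 1.
C has 5 columns; by rank–nullity, nullity = 5 − 1 = 4.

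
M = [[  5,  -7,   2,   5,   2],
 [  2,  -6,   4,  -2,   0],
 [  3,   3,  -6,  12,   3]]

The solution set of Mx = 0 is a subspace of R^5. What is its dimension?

Row reduce to echelon form.
R2 ← R2 − (2/5)·R1: [0, -16/5, 16/5, -4, -4/5]
R3 ← R3 − (3/5)·R1: [0, 36/5, -36/5, 9, 9/5]
R3 ← R3 + (9/4)·R2: [0, 0, 0, 0, 0]
2 nonzero rows, so rank(M) = 2.
M has 5 columns; by rank–nullity, nullity = 5 − 2 = 3.

3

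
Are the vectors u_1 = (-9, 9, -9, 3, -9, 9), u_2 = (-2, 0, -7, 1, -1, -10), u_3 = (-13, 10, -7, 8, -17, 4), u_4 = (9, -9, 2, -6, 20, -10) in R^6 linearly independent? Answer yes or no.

Form the matrix with these vectors as rows and row reduce.
R2 ← R2 − (2/9)·R1: [0, -2, -5, 1/3, 1, -12]
R3 ← R3 − (13/9)·R1: [0, -3, 6, 11/3, -4, -9]
R4 ← R4 + R1: [0, 0, -7, -3, 11, -1]
R3 ← R3 − (3/2)·R2: [0, 0, 27/2, 19/6, -11/2, 9]
R4 ← R4 + (14/27)·R3: [0, 0, 0, -110/81, 220/27, 11/3]
4 nonzero rows, so the 4 vectors span a space of dimension 4.
Since 4 = 4, the vectors are linearly independent.

yes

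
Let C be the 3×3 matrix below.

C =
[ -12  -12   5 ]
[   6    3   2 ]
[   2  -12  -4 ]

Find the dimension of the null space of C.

Row reduce to echelon form.
R2 ← R2 + (1/2)·R1: [0, -3, 9/2]
R3 ← R3 + (1/6)·R1: [0, -14, -19/6]
R3 ← R3 − (14/3)·R2: [0, 0, -145/6]
3 nonzero rows, so rank(C) = 3.
C has 3 columns; by rank–nullity, nullity = 3 − 3 = 0.

0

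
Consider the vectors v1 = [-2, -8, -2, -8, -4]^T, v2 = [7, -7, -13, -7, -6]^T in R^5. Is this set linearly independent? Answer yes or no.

yes

Form the matrix with these vectors as rows and row reduce.
R2 ← R2 + (7/2)·R1: [0, -35, -20, -35, -20]
2 nonzero rows, so the 2 vectors span a space of dimension 2.
Since 2 = 2, the vectors are linearly independent.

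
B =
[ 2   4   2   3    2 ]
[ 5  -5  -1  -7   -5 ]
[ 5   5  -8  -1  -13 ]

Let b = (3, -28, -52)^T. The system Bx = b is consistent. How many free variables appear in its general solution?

2

Row reduce the augmented matrix [B | b].
R2 ← R2 − (5/2)·R1: [0, -15, -6, -29/2, -10, -71/2]
R3 ← R3 − (5/2)·R1: [0, -5, -13, -17/2, -18, -119/2]
R3 ← R3 − (1/3)·R2: [0, 0, -11, -11/3, -44/3, -143/3]
The echelon form has 3 nonzero rows, and every pivot lies in the first 5 columns, so rank(B) = rank([B|b]) = 3.
The system is consistent.
Free variables = (unknowns) − (rank) = 5 − 3 = 2.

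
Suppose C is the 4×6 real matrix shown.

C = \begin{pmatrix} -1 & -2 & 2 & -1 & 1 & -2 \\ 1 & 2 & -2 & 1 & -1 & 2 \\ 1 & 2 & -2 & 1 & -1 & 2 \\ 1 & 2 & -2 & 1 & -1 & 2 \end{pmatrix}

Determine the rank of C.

Row reduce to echelon form.
R2 ← R2 + R1: [0, 0, 0, 0, 0, 0]
R3 ← R3 + R1: [0, 0, 0, 0, 0, 0]
R4 ← R4 + R1: [0, 0, 0, 0, 0, 0]
Echelon form has 1 nonzero row, so rank(C) = 1.

1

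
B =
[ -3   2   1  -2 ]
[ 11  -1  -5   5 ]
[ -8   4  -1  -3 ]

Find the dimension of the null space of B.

Row reduce to echelon form.
R2 ← R2 + (11/3)·R1: [0, 19/3, -4/3, -7/3]
R3 ← R3 − (8/3)·R1: [0, -4/3, -11/3, 7/3]
R3 ← R3 + (4/19)·R2: [0, 0, -75/19, 35/19]
3 nonzero rows, so rank(B) = 3.
B has 4 columns; by rank–nullity, nullity = 4 − 3 = 1.

1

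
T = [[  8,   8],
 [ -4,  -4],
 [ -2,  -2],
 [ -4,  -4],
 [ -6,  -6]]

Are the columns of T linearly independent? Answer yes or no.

Row reduce T to echelon form.
R2 ← R2 + (1/2)·R1: [0, 0]
R3 ← R3 + (1/4)·R1: [0, 0]
R4 ← R4 + (1/2)·R1: [0, 0]
R5 ← R5 + (3/4)·R1: [0, 0]
1 pivot among 2 columns.
Only 1 < 2 pivot columns, so the columns are linearly dependent.

no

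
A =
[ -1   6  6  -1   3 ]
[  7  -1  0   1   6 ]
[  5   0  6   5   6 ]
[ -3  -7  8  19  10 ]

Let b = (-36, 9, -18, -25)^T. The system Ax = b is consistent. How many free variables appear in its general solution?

Row reduce the augmented matrix [A | b].
R2 ← R2 + (7)·R1: [0, 41, 42, -6, 27, -243]
R3 ← R3 + (5)·R1: [0, 30, 36, 0, 21, -198]
R4 ← R4 − (3)·R1: [0, -25, -10, 22, 1, 83]
R3 ← R3 − (30/41)·R2: [0, 0, 216/41, 180/41, 51/41, -828/41]
R4 ← R4 + (25/41)·R2: [0, 0, 640/41, 752/41, 716/41, -2672/41]
R4 ← R4 − (80/27)·R3: [0, 0, 0, 16/3, 124/9, -16/3]
The echelon form has 4 nonzero rows, and every pivot lies in the first 5 columns, so rank(A) = rank([A|b]) = 4.
The system is consistent.
Free variables = (unknowns) − (rank) = 5 − 4 = 1.

1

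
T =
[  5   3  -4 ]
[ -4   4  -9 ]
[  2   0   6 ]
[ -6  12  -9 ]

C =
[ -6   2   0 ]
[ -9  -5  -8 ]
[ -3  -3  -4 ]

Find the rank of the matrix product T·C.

2

First compute TC:
[[-45,   7,  -8],
 [ 15,  -1,   4],
 [-30, -14, -24],
 [-45, -45, -60]]
Now row reduce the product.
R2 ← R2 + (1/3)·R1: [0, 4/3, 4/3]
R3 ← R3 − (2/3)·R1: [0, -56/3, -56/3]
R4 ← R4 − R1: [0, -52, -52]
R3 ← R3 + (14)·R2: [0, 0, 0]
R4 ← R4 + (39)·R2: [0, 0, 0]
2 nonzero rows, so rank(TC) = 2.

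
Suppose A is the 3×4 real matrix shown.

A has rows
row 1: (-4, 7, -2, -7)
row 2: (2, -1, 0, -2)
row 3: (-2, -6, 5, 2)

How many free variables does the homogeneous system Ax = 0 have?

Row reduce to echelon form.
R2 ← R2 + (1/2)·R1: [0, 5/2, -1, -11/2]
R3 ← R3 − (1/2)·R1: [0, -19/2, 6, 11/2]
R3 ← R3 + (19/5)·R2: [0, 0, 11/5, -77/5]
3 nonzero rows, so rank(A) = 3.
A has 4 columns; by rank–nullity, nullity = 4 − 3 = 1.

1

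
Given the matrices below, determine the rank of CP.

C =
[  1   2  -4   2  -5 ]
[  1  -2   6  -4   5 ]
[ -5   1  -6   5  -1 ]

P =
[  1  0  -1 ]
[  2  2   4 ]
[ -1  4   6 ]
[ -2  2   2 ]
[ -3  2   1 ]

3

First compute CP:
[[ 20, -18, -18],
 [-16,  22,  24],
 [ -4, -14, -18]]
Now row reduce the product.
R2 ← R2 + (4/5)·R1: [0, 38/5, 48/5]
R3 ← R3 + (1/5)·R1: [0, -88/5, -108/5]
R3 ← R3 + (44/19)·R2: [0, 0, 12/19]
3 nonzero rows, so rank(CP) = 3.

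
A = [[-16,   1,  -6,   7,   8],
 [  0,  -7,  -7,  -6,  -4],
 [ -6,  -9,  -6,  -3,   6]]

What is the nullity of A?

Row reduce to echelon form.
R3 ← R3 − (3/8)·R1: [0, -75/8, -15/4, -45/8, 3]
R3 ← R3 − (75/56)·R2: [0, 0, 45/8, 135/56, 117/14]
3 nonzero rows, so rank(A) = 3.
A has 5 columns; by rank–nullity, nullity = 5 − 3 = 2.

2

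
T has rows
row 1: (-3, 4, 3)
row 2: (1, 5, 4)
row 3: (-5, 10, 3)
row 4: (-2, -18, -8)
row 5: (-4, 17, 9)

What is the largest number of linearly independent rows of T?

3

Row reduce to echelon form.
R2 ← R2 + (1/3)·R1: [0, 19/3, 5]
R3 ← R3 − (5/3)·R1: [0, 10/3, -2]
R4 ← R4 − (2/3)·R1: [0, -62/3, -10]
R5 ← R5 − (4/3)·R1: [0, 35/3, 5]
R3 ← R3 − (10/19)·R2: [0, 0, -88/19]
R4 ← R4 + (62/19)·R2: [0, 0, 120/19]
R5 ← R5 − (35/19)·R2: [0, 0, -80/19]
R4 ← R4 + (15/11)·R3: [0, 0, 0]
R5 ← R5 − (10/11)·R3: [0, 0, 0]
Echelon form has 3 nonzero rows, so rank(T) = 3.
The rank gives the maximum number of linearly independent rows: 3.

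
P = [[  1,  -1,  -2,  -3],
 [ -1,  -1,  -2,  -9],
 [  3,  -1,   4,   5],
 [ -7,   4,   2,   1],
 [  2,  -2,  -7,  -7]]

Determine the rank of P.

Row reduce to echelon form.
R2 ← R2 + R1: [0, -2, -4, -12]
R3 ← R3 − (3)·R1: [0, 2, 10, 14]
R4 ← R4 + (7)·R1: [0, -3, -12, -20]
R5 ← R5 − (2)·R1: [0, 0, -3, -1]
R3 ← R3 + R2: [0, 0, 6, 2]
R4 ← R4 − (3/2)·R2: [0, 0, -6, -2]
R4 ← R4 + R3: [0, 0, 0, 0]
R5 ← R5 + (1/2)·R3: [0, 0, 0, 0]
Echelon form has 3 nonzero rows, so rank(P) = 3.

3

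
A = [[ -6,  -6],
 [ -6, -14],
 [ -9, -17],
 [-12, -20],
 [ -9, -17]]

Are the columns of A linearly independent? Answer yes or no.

yes

Row reduce A to echelon form.
R2 ← R2 − R1: [0, -8]
R3 ← R3 − (3/2)·R1: [0, -8]
R4 ← R4 − (2)·R1: [0, -8]
R5 ← R5 − (3/2)·R1: [0, -8]
R3 ← R3 − R2: [0, 0]
R4 ← R4 − R2: [0, 0]
R5 ← R5 − R2: [0, 0]
2 pivots among 2 columns.
Every column is a pivot column, so the columns are linearly independent.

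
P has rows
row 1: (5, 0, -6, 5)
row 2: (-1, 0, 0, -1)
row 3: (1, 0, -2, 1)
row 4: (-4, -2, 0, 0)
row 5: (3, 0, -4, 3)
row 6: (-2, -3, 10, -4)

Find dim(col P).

4

Row reduce to echelon form.
R2 ← R2 + (1/5)·R1: [0, 0, -6/5, 0]
R3 ← R3 − (1/5)·R1: [0, 0, -4/5, 0]
R4 ← R4 + (4/5)·R1: [0, -2, -24/5, 4]
R5 ← R5 − (3/5)·R1: [0, 0, -2/5, 0]
R6 ← R6 + (2/5)·R1: [0, -3, 38/5, -2]
Swap R2 ↔ R4
R6 ← R6 − (3/2)·R2: [0, 0, 74/5, -8]
R4 ← R4 − (3/2)·R3: [0, 0, 0, 0]
R5 ← R5 − (1/2)·R3: [0, 0, 0, 0]
R6 ← R6 + (37/2)·R3: [0, 0, 0, -8]
Swap R4 ↔ R6
Echelon form has 4 nonzero rows, so rank(P) = 4.
The column space has dimension equal to the rank: 4.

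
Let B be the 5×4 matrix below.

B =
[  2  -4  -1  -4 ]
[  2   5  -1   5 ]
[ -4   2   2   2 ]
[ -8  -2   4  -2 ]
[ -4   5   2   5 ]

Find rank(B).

Row reduce to echelon form.
R2 ← R2 − R1: [0, 9, 0, 9]
R3 ← R3 + (2)·R1: [0, -6, 0, -6]
R4 ← R4 + (4)·R1: [0, -18, 0, -18]
R5 ← R5 + (2)·R1: [0, -3, 0, -3]
R3 ← R3 + (2/3)·R2: [0, 0, 0, 0]
R4 ← R4 + (2)·R2: [0, 0, 0, 0]
R5 ← R5 + (1/3)·R2: [0, 0, 0, 0]
Echelon form has 2 nonzero rows, so rank(B) = 2.

2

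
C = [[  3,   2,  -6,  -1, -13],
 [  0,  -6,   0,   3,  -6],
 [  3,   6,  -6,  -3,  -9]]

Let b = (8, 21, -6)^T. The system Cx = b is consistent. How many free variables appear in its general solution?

Row reduce the augmented matrix [C | b].
R3 ← R3 − R1: [0, 4, 0, -2, 4, -14]
R3 ← R3 + (2/3)·R2: [0, 0, 0, 0, 0, 0]
The echelon form has 2 nonzero rows, and every pivot lies in the first 5 columns, so rank(C) = rank([C|b]) = 2.
The system is consistent.
Free variables = (unknowns) − (rank) = 5 − 2 = 3.

3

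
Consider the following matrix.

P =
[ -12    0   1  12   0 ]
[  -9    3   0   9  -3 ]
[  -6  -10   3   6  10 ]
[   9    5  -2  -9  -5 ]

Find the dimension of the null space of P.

3

Row reduce to echelon form.
R2 ← R2 − (3/4)·R1: [0, 3, -3/4, 0, -3]
R3 ← R3 − (1/2)·R1: [0, -10, 5/2, 0, 10]
R4 ← R4 + (3/4)·R1: [0, 5, -5/4, 0, -5]
R3 ← R3 + (10/3)·R2: [0, 0, 0, 0, 0]
R4 ← R4 − (5/3)·R2: [0, 0, 0, 0, 0]
2 nonzero rows, so rank(P) = 2.
P has 5 columns; by rank–nullity, nullity = 5 − 2 = 3.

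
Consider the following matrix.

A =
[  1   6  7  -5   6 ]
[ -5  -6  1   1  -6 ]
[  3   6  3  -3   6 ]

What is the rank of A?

Row reduce to echelon form.
R2 ← R2 + (5)·R1: [0, 24, 36, -24, 24]
R3 ← R3 − (3)·R1: [0, -12, -18, 12, -12]
R3 ← R3 + (1/2)·R2: [0, 0, 0, 0, 0]
Echelon form has 2 nonzero rows, so rank(A) = 2.

2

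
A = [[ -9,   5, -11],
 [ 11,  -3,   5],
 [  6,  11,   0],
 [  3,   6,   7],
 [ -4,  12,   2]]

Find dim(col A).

Row reduce to echelon form.
R2 ← R2 + (11/9)·R1: [0, 28/9, -76/9]
R3 ← R3 + (2/3)·R1: [0, 43/3, -22/3]
R4 ← R4 + (1/3)·R1: [0, 23/3, 10/3]
R5 ← R5 − (4/9)·R1: [0, 88/9, 62/9]
R3 ← R3 − (129/28)·R2: [0, 0, 221/7]
R4 ← R4 − (69/28)·R2: [0, 0, 169/7]
R5 ← R5 − (22/7)·R2: [0, 0, 234/7]
R4 ← R4 − (13/17)·R3: [0, 0, 0]
R5 ← R5 − (18/17)·R3: [0, 0, 0]
Echelon form has 3 nonzero rows, so rank(A) = 3.
The column space has dimension equal to the rank: 3.

3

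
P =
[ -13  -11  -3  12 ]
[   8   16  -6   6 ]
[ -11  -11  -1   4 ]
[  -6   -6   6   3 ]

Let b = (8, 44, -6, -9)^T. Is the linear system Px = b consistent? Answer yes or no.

yes

Row reduce the augmented matrix [P | b].
R2 ← R2 + (8/13)·R1: [0, 120/13, -102/13, 174/13, 636/13]
R3 ← R3 − (11/13)·R1: [0, -22/13, 20/13, -80/13, -166/13]
R4 ← R4 − (6/13)·R1: [0, -12/13, 96/13, -33/13, -165/13]
R3 ← R3 + (11/60)·R2: [0, 0, 1/10, -37/10, -19/5]
R4 ← R4 + (1/10)·R2: [0, 0, 33/5, -6/5, -39/5]
R4 ← R4 − (66)·R3: [0, 0, 0, 243, 243]
The echelon form has 4 nonzero rows, and every pivot lies in the first 4 columns, so rank(P) = rank([P|b]) = 4.
The system is consistent.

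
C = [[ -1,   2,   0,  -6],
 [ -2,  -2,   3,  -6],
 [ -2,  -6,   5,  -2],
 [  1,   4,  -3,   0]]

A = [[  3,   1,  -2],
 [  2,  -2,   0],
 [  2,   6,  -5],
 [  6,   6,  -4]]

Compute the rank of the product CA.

First compute CA:
[[-35, -41,  26],
 [-40, -16,  13],
 [-20,  28, -13],
 [  5, -25,  13]]
Now row reduce the product.
R2 ← R2 − (8/7)·R1: [0, 216/7, -117/7]
R3 ← R3 − (4/7)·R1: [0, 360/7, -195/7]
R4 ← R4 + (1/7)·R1: [0, -216/7, 117/7]
R3 ← R3 − (5/3)·R2: [0, 0, 0]
R4 ← R4 + R2: [0, 0, 0]
2 nonzero rows, so rank(CA) = 2.

2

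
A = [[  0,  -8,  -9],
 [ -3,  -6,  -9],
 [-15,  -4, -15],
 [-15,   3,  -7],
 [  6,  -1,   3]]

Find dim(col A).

Row reduce to echelon form.
Swap R1 ↔ R2
R3 ← R3 − (5)·R1: [0, 26, 30]
R4 ← R4 − (5)·R1: [0, 33, 38]
R5 ← R5 + (2)·R1: [0, -13, -15]
R3 ← R3 + (13/4)·R2: [0, 0, 3/4]
R4 ← R4 + (33/8)·R2: [0, 0, 7/8]
R5 ← R5 − (13/8)·R2: [0, 0, -3/8]
R4 ← R4 − (7/6)·R3: [0, 0, 0]
R5 ← R5 + (1/2)·R3: [0, 0, 0]
Echelon form has 3 nonzero rows, so rank(A) = 3.
The column space has dimension equal to the rank: 3.

3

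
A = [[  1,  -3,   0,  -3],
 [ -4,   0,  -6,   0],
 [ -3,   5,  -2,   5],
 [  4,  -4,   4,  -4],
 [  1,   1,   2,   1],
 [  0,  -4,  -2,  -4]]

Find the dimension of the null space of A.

2

Row reduce to echelon form.
R2 ← R2 + (4)·R1: [0, -12, -6, -12]
R3 ← R3 + (3)·R1: [0, -4, -2, -4]
R4 ← R4 − (4)·R1: [0, 8, 4, 8]
R5 ← R5 − R1: [0, 4, 2, 4]
R3 ← R3 − (1/3)·R2: [0, 0, 0, 0]
R4 ← R4 + (2/3)·R2: [0, 0, 0, 0]
R5 ← R5 + (1/3)·R2: [0, 0, 0, 0]
R6 ← R6 − (1/3)·R2: [0, 0, 0, 0]
2 nonzero rows, so rank(A) = 2.
A has 4 columns; by rank–nullity, nullity = 4 − 2 = 2.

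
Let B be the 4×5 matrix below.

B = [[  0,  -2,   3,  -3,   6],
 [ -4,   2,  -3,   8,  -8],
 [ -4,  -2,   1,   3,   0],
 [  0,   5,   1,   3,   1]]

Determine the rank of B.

Row reduce to echelon form.
Swap R1 ↔ R2
R3 ← R3 − R1: [0, -4, 4, -5, 8]
R3 ← R3 − (2)·R2: [0, 0, -2, 1, -4]
R4 ← R4 + (5/2)·R2: [0, 0, 17/2, -9/2, 16]
R4 ← R4 + (17/4)·R3: [0, 0, 0, -1/4, -1]
Echelon form has 4 nonzero rows, so rank(B) = 4.

4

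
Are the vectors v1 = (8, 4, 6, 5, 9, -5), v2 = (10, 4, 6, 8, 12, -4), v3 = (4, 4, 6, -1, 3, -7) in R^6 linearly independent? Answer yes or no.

Form the matrix with these vectors as rows and row reduce.
R2 ← R2 − (5/4)·R1: [0, -1, -3/2, 7/4, 3/4, 9/4]
R3 ← R3 − (1/2)·R1: [0, 2, 3, -7/2, -3/2, -9/2]
R3 ← R3 + (2)·R2: [0, 0, 0, 0, 0, 0]
2 nonzero rows, so the 3 vectors span a space of dimension 2.
Since 2 < 3, the vectors are linearly dependent.

no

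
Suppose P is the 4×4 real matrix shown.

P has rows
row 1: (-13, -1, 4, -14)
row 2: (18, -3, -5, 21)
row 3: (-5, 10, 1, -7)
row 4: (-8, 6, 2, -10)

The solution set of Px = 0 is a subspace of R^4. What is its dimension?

Row reduce to echelon form.
R2 ← R2 + (18/13)·R1: [0, -57/13, 7/13, 21/13]
R3 ← R3 − (5/13)·R1: [0, 135/13, -7/13, -21/13]
R4 ← R4 − (8/13)·R1: [0, 86/13, -6/13, -18/13]
R3 ← R3 + (45/19)·R2: [0, 0, 14/19, 42/19]
R4 ← R4 + (86/57)·R2: [0, 0, 20/57, 20/19]
R4 ← R4 − (10/21)·R3: [0, 0, 0, 0]
3 nonzero rows, so rank(P) = 3.
P has 4 columns; by rank–nullity, nullity = 4 − 3 = 1.

1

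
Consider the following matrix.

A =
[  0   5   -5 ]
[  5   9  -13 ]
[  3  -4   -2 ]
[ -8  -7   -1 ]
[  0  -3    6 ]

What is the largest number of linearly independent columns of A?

Row reduce to echelon form.
Swap R1 ↔ R2
R3 ← R3 − (3/5)·R1: [0, -47/5, 29/5]
R4 ← R4 + (8/5)·R1: [0, 37/5, -109/5]
R3 ← R3 + (47/25)·R2: [0, 0, -18/5]
R4 ← R4 − (37/25)·R2: [0, 0, -72/5]
R5 ← R5 + (3/5)·R2: [0, 0, 3]
R4 ← R4 − (4)·R3: [0, 0, 0]
R5 ← R5 + (5/6)·R3: [0, 0, 0]
Echelon form has 3 nonzero rows, so rank(A) = 3.
The rank gives the maximum number of linearly independent columns: 3.

3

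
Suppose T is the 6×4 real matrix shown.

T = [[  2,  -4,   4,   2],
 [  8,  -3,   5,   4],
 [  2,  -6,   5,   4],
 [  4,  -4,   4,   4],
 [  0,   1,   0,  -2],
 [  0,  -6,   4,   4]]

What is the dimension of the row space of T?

3

Row reduce to echelon form.
R2 ← R2 − (4)·R1: [0, 13, -11, -4]
R3 ← R3 − R1: [0, -2, 1, 2]
R4 ← R4 − (2)·R1: [0, 4, -4, 0]
R3 ← R3 + (2/13)·R2: [0, 0, -9/13, 18/13]
R4 ← R4 − (4/13)·R2: [0, 0, -8/13, 16/13]
R5 ← R5 − (1/13)·R2: [0, 0, 11/13, -22/13]
R6 ← R6 + (6/13)·R2: [0, 0, -14/13, 28/13]
R4 ← R4 − (8/9)·R3: [0, 0, 0, 0]
R5 ← R5 + (11/9)·R3: [0, 0, 0, 0]
R6 ← R6 − (14/9)·R3: [0, 0, 0, 0]
Echelon form has 3 nonzero rows, so rank(T) = 3.
The row space has dimension equal to the rank: 3.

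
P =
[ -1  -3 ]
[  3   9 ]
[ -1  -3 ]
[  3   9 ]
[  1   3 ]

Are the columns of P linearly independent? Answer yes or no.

Row reduce P to echelon form.
R2 ← R2 + (3)·R1: [0, 0]
R3 ← R3 − R1: [0, 0]
R4 ← R4 + (3)·R1: [0, 0]
R5 ← R5 + R1: [0, 0]
1 pivot among 2 columns.
Only 1 < 2 pivot columns, so the columns are linearly dependent.

no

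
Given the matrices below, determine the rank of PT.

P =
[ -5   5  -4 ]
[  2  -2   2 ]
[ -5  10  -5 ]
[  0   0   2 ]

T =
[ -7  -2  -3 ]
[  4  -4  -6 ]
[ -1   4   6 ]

2

First compute PT:
[[ 59, -26, -39],
 [-24,  12,  18],
 [ 80, -50, -75],
 [ -2,   8,  12]]
Now row reduce the product.
R2 ← R2 + (24/59)·R1: [0, 84/59, 126/59]
R3 ← R3 − (80/59)·R1: [0, -870/59, -1305/59]
R4 ← R4 + (2/59)·R1: [0, 420/59, 630/59]
R3 ← R3 + (145/14)·R2: [0, 0, 0]
R4 ← R4 − (5)·R2: [0, 0, 0]
2 nonzero rows, so rank(PT) = 2.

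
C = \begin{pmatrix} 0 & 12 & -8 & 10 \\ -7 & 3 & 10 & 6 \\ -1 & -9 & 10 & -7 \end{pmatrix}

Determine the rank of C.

3

Row reduce to echelon form.
Swap R1 ↔ R2
R3 ← R3 − (1/7)·R1: [0, -66/7, 60/7, -55/7]
R3 ← R3 + (11/14)·R2: [0, 0, 16/7, 0]
Echelon form has 3 nonzero rows, so rank(C) = 3.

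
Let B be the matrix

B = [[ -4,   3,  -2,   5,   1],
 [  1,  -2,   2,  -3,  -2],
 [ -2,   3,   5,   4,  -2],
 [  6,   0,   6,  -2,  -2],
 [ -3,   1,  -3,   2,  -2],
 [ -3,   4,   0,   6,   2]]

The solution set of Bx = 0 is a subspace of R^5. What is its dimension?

Row reduce to echelon form.
R2 ← R2 + (1/4)·R1: [0, -5/4, 3/2, -7/4, -7/4]
R3 ← R3 − (1/2)·R1: [0, 3/2, 6, 3/2, -5/2]
R4 ← R4 + (3/2)·R1: [0, 9/2, 3, 11/2, -1/2]
R5 ← R5 − (3/4)·R1: [0, -5/4, -3/2, -7/4, -11/4]
R6 ← R6 − (3/4)·R1: [0, 7/4, 3/2, 9/4, 5/4]
R3 ← R3 + (6/5)·R2: [0, 0, 39/5, -3/5, -23/5]
R4 ← R4 + (18/5)·R2: [0, 0, 42/5, -4/5, -34/5]
R5 ← R5 − R2: [0, 0, -3, 0, -1]
R6 ← R6 + (7/5)·R2: [0, 0, 18/5, -1/5, -6/5]
R4 ← R4 − (14/13)·R3: [0, 0, 0, -2/13, -24/13]
R5 ← R5 + (5/13)·R3: [0, 0, 0, -3/13, -36/13]
R6 ← R6 − (6/13)·R3: [0, 0, 0, 1/13, 12/13]
R5 ← R5 − (3/2)·R4: [0, 0, 0, 0, 0]
R6 ← R6 + (1/2)·R4: [0, 0, 0, 0, 0]
4 nonzero rows, so rank(B) = 4.
B has 5 columns; by rank–nullity, nullity = 5 − 4 = 1.

1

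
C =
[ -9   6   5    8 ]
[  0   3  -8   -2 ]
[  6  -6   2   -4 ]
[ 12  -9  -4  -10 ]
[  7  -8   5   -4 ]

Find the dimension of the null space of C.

Row reduce to echelon form.
R3 ← R3 + (2/3)·R1: [0, -2, 16/3, 4/3]
R4 ← R4 + (4/3)·R1: [0, -1, 8/3, 2/3]
R5 ← R5 + (7/9)·R1: [0, -10/3, 80/9, 20/9]
R3 ← R3 + (2/3)·R2: [0, 0, 0, 0]
R4 ← R4 + (1/3)·R2: [0, 0, 0, 0]
R5 ← R5 + (10/9)·R2: [0, 0, 0, 0]
2 nonzero rows, so rank(C) = 2.
C has 4 columns; by rank–nullity, nullity = 4 − 2 = 2.

2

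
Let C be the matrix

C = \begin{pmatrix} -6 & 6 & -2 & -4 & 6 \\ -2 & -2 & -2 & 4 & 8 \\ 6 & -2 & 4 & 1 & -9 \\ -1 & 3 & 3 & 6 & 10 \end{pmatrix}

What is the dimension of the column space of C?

3

Row reduce to echelon form.
R2 ← R2 − (1/3)·R1: [0, -4, -4/3, 16/3, 6]
R3 ← R3 + R1: [0, 4, 2, -3, -3]
R4 ← R4 − (1/6)·R1: [0, 2, 10/3, 20/3, 9]
R3 ← R3 + R2: [0, 0, 2/3, 7/3, 3]
R4 ← R4 + (1/2)·R2: [0, 0, 8/3, 28/3, 12]
R4 ← R4 − (4)·R3: [0, 0, 0, 0, 0]
Echelon form has 3 nonzero rows, so rank(C) = 3.
The column space has dimension equal to the rank: 3.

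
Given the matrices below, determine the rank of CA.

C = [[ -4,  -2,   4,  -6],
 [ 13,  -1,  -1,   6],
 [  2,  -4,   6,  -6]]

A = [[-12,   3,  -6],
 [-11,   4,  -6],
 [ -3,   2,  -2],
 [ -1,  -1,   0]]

First compute CA:
[[ 64,  -6,  28],
 [-148,  27, -70],
 [  8,   8,   0]]
Now row reduce the product.
R2 ← R2 + (37/16)·R1: [0, 105/8, -21/4]
R3 ← R3 − (1/8)·R1: [0, 35/4, -7/2]
R3 ← R3 − (2/3)·R2: [0, 0, 0]
2 nonzero rows, so rank(CA) = 2.

2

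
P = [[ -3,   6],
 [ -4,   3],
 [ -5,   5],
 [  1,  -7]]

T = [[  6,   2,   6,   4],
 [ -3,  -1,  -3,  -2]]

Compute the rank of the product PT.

First compute PT:
[[-36, -12, -36, -24],
 [-33, -11, -33, -22],
 [-45, -15, -45, -30],
 [ 27,   9,  27,  18]]
Now row reduce the product.
R2 ← R2 − (11/12)·R1: [0, 0, 0, 0]
R3 ← R3 − (5/4)·R1: [0, 0, 0, 0]
R4 ← R4 + (3/4)·R1: [0, 0, 0, 0]
1 nonzero row, so rank(PT) = 1.

1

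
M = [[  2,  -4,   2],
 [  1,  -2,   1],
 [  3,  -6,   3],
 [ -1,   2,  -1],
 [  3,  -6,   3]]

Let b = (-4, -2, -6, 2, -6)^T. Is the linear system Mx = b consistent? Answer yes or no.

Row reduce the augmented matrix [M | b].
R2 ← R2 − (1/2)·R1: [0, 0, 0, 0]
R3 ← R3 − (3/2)·R1: [0, 0, 0, 0]
R4 ← R4 + (1/2)·R1: [0, 0, 0, 0]
R5 ← R5 − (3/2)·R1: [0, 0, 0, 0]
The echelon form has 1 nonzero rows, and every pivot lies in the first 3 columns, so rank(M) = rank([M|b]) = 1.
The system is consistent.

yes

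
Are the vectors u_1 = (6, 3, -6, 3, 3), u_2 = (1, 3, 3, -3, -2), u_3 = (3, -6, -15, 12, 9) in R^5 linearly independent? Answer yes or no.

Form the matrix with these vectors as rows and row reduce.
R2 ← R2 − (1/6)·R1: [0, 5/2, 4, -7/2, -5/2]
R3 ← R3 − (1/2)·R1: [0, -15/2, -12, 21/2, 15/2]
R3 ← R3 + (3)·R2: [0, 0, 0, 0, 0]
2 nonzero rows, so the 3 vectors span a space of dimension 2.
Since 2 < 3, the vectors are linearly dependent.

no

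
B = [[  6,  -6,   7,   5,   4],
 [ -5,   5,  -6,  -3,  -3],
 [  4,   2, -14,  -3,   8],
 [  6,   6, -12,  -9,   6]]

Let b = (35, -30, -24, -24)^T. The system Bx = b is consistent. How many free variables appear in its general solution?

Row reduce the augmented matrix [B | b].
R2 ← R2 + (5/6)·R1: [0, 0, -1/6, 7/6, 1/3, -5/6]
R3 ← R3 − (2/3)·R1: [0, 6, -56/3, -19/3, 16/3, -142/3]
R4 ← R4 − R1: [0, 12, -19, -14, 2, -59]
Swap R2 ↔ R3
R4 ← R4 − (2)·R2: [0, 0, 55/3, -4/3, -26/3, 107/3]
R4 ← R4 + (110)·R3: [0, 0, 0, 127, 28, -56]
The echelon form has 4 nonzero rows, and every pivot lies in the first 5 columns, so rank(B) = rank([B|b]) = 4.
The system is consistent.
Free variables = (unknowns) − (rank) = 5 − 4 = 1.

1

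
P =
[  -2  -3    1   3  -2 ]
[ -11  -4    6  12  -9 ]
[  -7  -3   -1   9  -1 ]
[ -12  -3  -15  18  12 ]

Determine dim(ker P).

2

Row reduce to echelon form.
R2 ← R2 − (11/2)·R1: [0, 25/2, 1/2, -9/2, 2]
R3 ← R3 − (7/2)·R1: [0, 15/2, -9/2, -3/2, 6]
R4 ← R4 − (6)·R1: [0, 15, -21, 0, 24]
R3 ← R3 − (3/5)·R2: [0, 0, -24/5, 6/5, 24/5]
R4 ← R4 − (6/5)·R2: [0, 0, -108/5, 27/5, 108/5]
R4 ← R4 − (9/2)·R3: [0, 0, 0, 0, 0]
3 nonzero rows, so rank(P) = 3.
P has 5 columns; by rank–nullity, nullity = 5 − 3 = 2.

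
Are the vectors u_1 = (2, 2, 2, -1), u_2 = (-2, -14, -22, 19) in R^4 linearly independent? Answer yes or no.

yes

Form the matrix with these vectors as rows and row reduce.
R2 ← R2 + R1: [0, -12, -20, 18]
2 nonzero rows, so the 2 vectors span a space of dimension 2.
Since 2 = 2, the vectors are linearly independent.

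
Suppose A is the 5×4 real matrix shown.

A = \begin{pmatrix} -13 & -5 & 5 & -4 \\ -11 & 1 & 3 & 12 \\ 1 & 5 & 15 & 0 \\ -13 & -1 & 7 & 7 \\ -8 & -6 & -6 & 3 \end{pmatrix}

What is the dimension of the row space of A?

4

Row reduce to echelon form.
R2 ← R2 − (11/13)·R1: [0, 68/13, -16/13, 200/13]
R3 ← R3 + (1/13)·R1: [0, 60/13, 200/13, -4/13]
R4 ← R4 − R1: [0, 4, 2, 11]
R5 ← R5 − (8/13)·R1: [0, -38/13, -118/13, 71/13]
R3 ← R3 − (15/17)·R2: [0, 0, 280/17, -236/17]
R4 ← R4 − (13/17)·R2: [0, 0, 50/17, -13/17]
R5 ← R5 + (19/34)·R2: [0, 0, -166/17, 239/17]
R4 ← R4 − (5/28)·R3: [0, 0, 0, 12/7]
R5 ← R5 + (83/140)·R3: [0, 0, 0, 204/35]
R5 ← R5 − (17/5)·R4: [0, 0, 0, 0]
Echelon form has 4 nonzero rows, so rank(A) = 4.
The row space has dimension equal to the rank: 4.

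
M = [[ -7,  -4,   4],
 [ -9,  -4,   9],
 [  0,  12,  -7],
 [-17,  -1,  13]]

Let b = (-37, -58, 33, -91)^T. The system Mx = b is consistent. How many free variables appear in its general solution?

0

Row reduce the augmented matrix [M | b].
R2 ← R2 − (9/7)·R1: [0, 8/7, 27/7, -73/7]
R4 ← R4 − (17/7)·R1: [0, 61/7, 23/7, -8/7]
R3 ← R3 − (21/2)·R2: [0, 0, -95/2, 285/2]
R4 ← R4 − (61/8)·R2: [0, 0, -209/8, 627/8]
R4 ← R4 − (11/20)·R3: [0, 0, 0, 0]
The echelon form has 3 nonzero rows, and every pivot lies in the first 3 columns, so rank(M) = rank([M|b]) = 3.
The system is consistent.
Free variables = (unknowns) − (rank) = 3 − 3 = 0.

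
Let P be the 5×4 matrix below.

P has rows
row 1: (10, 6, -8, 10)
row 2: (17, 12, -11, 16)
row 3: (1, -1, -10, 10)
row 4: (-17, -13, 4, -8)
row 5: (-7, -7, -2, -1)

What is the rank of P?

4

Row reduce to echelon form.
R2 ← R2 − (17/10)·R1: [0, 9/5, 13/5, -1]
R3 ← R3 − (1/10)·R1: [0, -8/5, -46/5, 9]
R4 ← R4 + (17/10)·R1: [0, -14/5, -48/5, 9]
R5 ← R5 + (7/10)·R1: [0, -14/5, -38/5, 6]
R3 ← R3 + (8/9)·R2: [0, 0, -62/9, 73/9]
R4 ← R4 + (14/9)·R2: [0, 0, -50/9, 67/9]
R5 ← R5 + (14/9)·R2: [0, 0, -32/9, 40/9]
R4 ← R4 − (25/31)·R3: [0, 0, 0, 28/31]
R5 ← R5 − (16/31)·R3: [0, 0, 0, 8/31]
R5 ← R5 − (2/7)·R4: [0, 0, 0, 0]
Echelon form has 4 nonzero rows, so rank(P) = 4.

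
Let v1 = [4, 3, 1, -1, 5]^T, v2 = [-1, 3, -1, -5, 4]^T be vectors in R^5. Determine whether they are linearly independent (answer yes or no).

yes

Form the matrix with these vectors as rows and row reduce.
R2 ← R2 + (1/4)·R1: [0, 15/4, -3/4, -21/4, 21/4]
2 nonzero rows, so the 2 vectors span a space of dimension 2.
Since 2 = 2, the vectors are linearly independent.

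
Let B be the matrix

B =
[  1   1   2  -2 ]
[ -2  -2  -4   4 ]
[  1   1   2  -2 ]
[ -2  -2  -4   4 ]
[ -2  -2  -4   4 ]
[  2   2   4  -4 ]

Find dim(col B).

Row reduce to echelon form.
R2 ← R2 + (2)·R1: [0, 0, 0, 0]
R3 ← R3 − R1: [0, 0, 0, 0]
R4 ← R4 + (2)·R1: [0, 0, 0, 0]
R5 ← R5 + (2)·R1: [0, 0, 0, 0]
R6 ← R6 − (2)·R1: [0, 0, 0, 0]
Echelon form has 1 nonzero row, so rank(B) = 1.
The column space has dimension equal to the rank: 1.

1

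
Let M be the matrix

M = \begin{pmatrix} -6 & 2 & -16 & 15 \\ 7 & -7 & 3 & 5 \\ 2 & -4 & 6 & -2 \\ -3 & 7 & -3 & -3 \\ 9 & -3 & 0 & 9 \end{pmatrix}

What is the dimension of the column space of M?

Row reduce to echelon form.
R2 ← R2 + (7/6)·R1: [0, -14/3, -47/3, 45/2]
R3 ← R3 + (1/3)·R1: [0, -10/3, 2/3, 3]
R4 ← R4 − (1/2)·R1: [0, 6, 5, -21/2]
R5 ← R5 + (3/2)·R1: [0, 0, -24, 63/2]
R3 ← R3 − (5/7)·R2: [0, 0, 83/7, -183/14]
R4 ← R4 + (9/7)·R2: [0, 0, -106/7, 129/7]
R4 ← R4 + (106/83)·R3: [0, 0, 0, 144/83]
R5 ← R5 + (168/83)·R3: [0, 0, 0, 837/166]
R5 ← R5 − (93/32)·R4: [0, 0, 0, 0]
Echelon form has 4 nonzero rows, so rank(M) = 4.
The column space has dimension equal to the rank: 4.

4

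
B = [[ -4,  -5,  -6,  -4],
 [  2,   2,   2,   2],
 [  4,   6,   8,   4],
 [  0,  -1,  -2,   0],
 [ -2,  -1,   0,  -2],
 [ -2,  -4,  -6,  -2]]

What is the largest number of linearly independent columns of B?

Row reduce to echelon form.
R2 ← R2 + (1/2)·R1: [0, -1/2, -1, 0]
R3 ← R3 + R1: [0, 1, 2, 0]
R5 ← R5 − (1/2)·R1: [0, 3/2, 3, 0]
R6 ← R6 − (1/2)·R1: [0, -3/2, -3, 0]
R3 ← R3 + (2)·R2: [0, 0, 0, 0]
R4 ← R4 − (2)·R2: [0, 0, 0, 0]
R5 ← R5 + (3)·R2: [0, 0, 0, 0]
R6 ← R6 − (3)·R2: [0, 0, 0, 0]
Echelon form has 2 nonzero rows, so rank(B) = 2.
The rank gives the maximum number of linearly independent columns: 2.

2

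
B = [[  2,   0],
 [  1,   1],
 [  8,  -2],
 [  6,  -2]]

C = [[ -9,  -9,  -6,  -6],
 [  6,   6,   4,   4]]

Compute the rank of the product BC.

1

First compute BC:
[[-18, -18, -12, -12],
 [ -3,  -3,  -2,  -2],
 [-84, -84, -56, -56],
 [-66, -66, -44, -44]]
Now row reduce the product.
R2 ← R2 − (1/6)·R1: [0, 0, 0, 0]
R3 ← R3 − (14/3)·R1: [0, 0, 0, 0]
R4 ← R4 − (11/3)·R1: [0, 0, 0, 0]
1 nonzero row, so rank(BC) = 1.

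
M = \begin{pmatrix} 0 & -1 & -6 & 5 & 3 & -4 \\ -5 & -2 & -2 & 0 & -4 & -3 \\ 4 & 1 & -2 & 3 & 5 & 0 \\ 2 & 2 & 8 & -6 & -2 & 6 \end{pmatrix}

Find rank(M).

Row reduce to echelon form.
Swap R1 ↔ R2
R3 ← R3 + (4/5)·R1: [0, -3/5, -18/5, 3, 9/5, -12/5]
R4 ← R4 + (2/5)·R1: [0, 6/5, 36/5, -6, -18/5, 24/5]
R3 ← R3 − (3/5)·R2: [0, 0, 0, 0, 0, 0]
R4 ← R4 + (6/5)·R2: [0, 0, 0, 0, 0, 0]
Echelon form has 2 nonzero rows, so rank(M) = 2.

2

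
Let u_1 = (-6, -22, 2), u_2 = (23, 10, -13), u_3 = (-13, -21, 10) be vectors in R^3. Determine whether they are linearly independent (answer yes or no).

yes

Form the matrix with these vectors as rows and row reduce.
R2 ← R2 + (23/6)·R1: [0, -223/3, -16/3]
R3 ← R3 − (13/6)·R1: [0, 80/3, 17/3]
R3 ← R3 + (80/223)·R2: [0, 0, 837/223]
3 nonzero rows, so the 3 vectors span a space of dimension 3.
Since 3 = 3, the vectors are linearly independent.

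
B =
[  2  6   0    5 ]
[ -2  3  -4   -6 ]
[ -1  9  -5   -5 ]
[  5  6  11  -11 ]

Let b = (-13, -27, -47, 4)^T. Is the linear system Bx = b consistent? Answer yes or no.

Row reduce the augmented matrix [B | b].
R2 ← R2 + R1: [0, 9, -4, -1, -40]
R3 ← R3 + (1/2)·R1: [0, 12, -5, -5/2, -107/2]
R4 ← R4 − (5/2)·R1: [0, -9, 11, -47/2, 73/2]
R3 ← R3 − (4/3)·R2: [0, 0, 1/3, -7/6, -1/6]
R4 ← R4 + R2: [0, 0, 7, -49/2, -7/2]
R4 ← R4 − (21)·R3: [0, 0, 0, 0, 0]
The echelon form has 3 nonzero rows, and every pivot lies in the first 4 columns, so rank(B) = rank([B|b]) = 3.
The system is consistent.

yes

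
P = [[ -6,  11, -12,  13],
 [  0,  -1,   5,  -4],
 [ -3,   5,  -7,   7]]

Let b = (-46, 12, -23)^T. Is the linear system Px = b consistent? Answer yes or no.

yes

Row reduce the augmented matrix [P | b].
R3 ← R3 − (1/2)·R1: [0, -1/2, -1, 1/2, 0]
R3 ← R3 − (1/2)·R2: [0, 0, -7/2, 5/2, -6]
The echelon form has 3 nonzero rows, and every pivot lies in the first 4 columns, so rank(P) = rank([P|b]) = 3.
The system is consistent.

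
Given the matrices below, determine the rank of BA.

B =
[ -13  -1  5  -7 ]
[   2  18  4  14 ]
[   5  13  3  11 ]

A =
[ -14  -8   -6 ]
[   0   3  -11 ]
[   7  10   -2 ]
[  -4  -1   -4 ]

First compute BA:
[[245, 158, 107],
 [-56,  64, -274],
 [-93,  18, -223]]
Now row reduce the product.
R2 ← R2 + (8/35)·R1: [0, 3504/35, -8734/35]
R3 ← R3 + (93/245)·R1: [0, 19104/245, -44684/245]
R3 ← R3 − (398/511)·R2: [0, 0, 6120/511]
3 nonzero rows, so rank(BA) = 3.

3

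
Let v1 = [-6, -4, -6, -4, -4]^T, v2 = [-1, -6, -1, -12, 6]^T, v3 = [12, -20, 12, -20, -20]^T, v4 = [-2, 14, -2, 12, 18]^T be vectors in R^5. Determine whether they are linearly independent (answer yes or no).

Form the matrix with these vectors as rows and row reduce.
R2 ← R2 − (1/6)·R1: [0, -16/3, 0, -34/3, 20/3]
R3 ← R3 + (2)·R1: [0, -28, 0, -28, -28]
R4 ← R4 − (1/3)·R1: [0, 46/3, 0, 40/3, 58/3]
R3 ← R3 − (21/4)·R2: [0, 0, 0, 63/2, -63]
R4 ← R4 + (23/8)·R2: [0, 0, 0, -77/4, 77/2]
R4 ← R4 + (11/18)·R3: [0, 0, 0, 0, 0]
3 nonzero rows, so the 4 vectors span a space of dimension 3.
Since 3 < 4, the vectors are linearly dependent.

no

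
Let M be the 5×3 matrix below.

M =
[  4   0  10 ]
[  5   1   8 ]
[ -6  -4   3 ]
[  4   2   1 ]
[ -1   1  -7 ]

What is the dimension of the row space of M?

Row reduce to echelon form.
R2 ← R2 − (5/4)·R1: [0, 1, -9/2]
R3 ← R3 + (3/2)·R1: [0, -4, 18]
R4 ← R4 − R1: [0, 2, -9]
R5 ← R5 + (1/4)·R1: [0, 1, -9/2]
R3 ← R3 + (4)·R2: [0, 0, 0]
R4 ← R4 − (2)·R2: [0, 0, 0]
R5 ← R5 − R2: [0, 0, 0]
Echelon form has 2 nonzero rows, so rank(M) = 2.
The row space has dimension equal to the rank: 2.

2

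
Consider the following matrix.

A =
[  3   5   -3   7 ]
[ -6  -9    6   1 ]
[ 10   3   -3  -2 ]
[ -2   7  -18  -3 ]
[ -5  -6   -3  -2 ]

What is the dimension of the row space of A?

Row reduce to echelon form.
R2 ← R2 + (2)·R1: [0, 1, 0, 15]
R3 ← R3 − (10/3)·R1: [0, -41/3, 7, -76/3]
R4 ← R4 + (2/3)·R1: [0, 31/3, -20, 5/3]
R5 ← R5 + (5/3)·R1: [0, 7/3, -8, 29/3]
R3 ← R3 + (41/3)·R2: [0, 0, 7, 539/3]
R4 ← R4 − (31/3)·R2: [0, 0, -20, -460/3]
R5 ← R5 − (7/3)·R2: [0, 0, -8, -76/3]
R4 ← R4 + (20/7)·R3: [0, 0, 0, 360]
R5 ← R5 + (8/7)·R3: [0, 0, 0, 180]
R5 ← R5 − (1/2)·R4: [0, 0, 0, 0]
Echelon form has 4 nonzero rows, so rank(A) = 4.
The row space has dimension equal to the rank: 4.

4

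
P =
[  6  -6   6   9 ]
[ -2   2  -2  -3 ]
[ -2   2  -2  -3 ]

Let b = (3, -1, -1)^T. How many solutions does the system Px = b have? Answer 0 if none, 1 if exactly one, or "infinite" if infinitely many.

Row reduce the augmented matrix [P | b].
R2 ← R2 + (1/3)·R1: [0, 0, 0, 0, 0]
R3 ← R3 + (1/3)·R1: [0, 0, 0, 0, 0]
The echelon form has 1 nonzero rows, and every pivot lies in the first 4 columns, so rank(P) = rank([P|b]) = 1.
The system is consistent.
rank = 1 < 4 unknowns, so there are infinitely many solutions.

infinite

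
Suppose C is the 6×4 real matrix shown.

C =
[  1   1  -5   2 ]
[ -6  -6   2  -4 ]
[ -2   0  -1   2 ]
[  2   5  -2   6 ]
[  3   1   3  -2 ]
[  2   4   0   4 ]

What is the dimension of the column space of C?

Row reduce to echelon form.
R2 ← R2 + (6)·R1: [0, 0, -28, 8]
R3 ← R3 + (2)·R1: [0, 2, -11, 6]
R4 ← R4 − (2)·R1: [0, 3, 8, 2]
R5 ← R5 − (3)·R1: [0, -2, 18, -8]
R6 ← R6 − (2)·R1: [0, 2, 10, 0]
Swap R2 ↔ R3
R4 ← R4 − (3/2)·R2: [0, 0, 49/2, -7]
R5 ← R5 + R2: [0, 0, 7, -2]
R6 ← R6 − R2: [0, 0, 21, -6]
R4 ← R4 + (7/8)·R3: [0, 0, 0, 0]
R5 ← R5 + (1/4)·R3: [0, 0, 0, 0]
R6 ← R6 + (3/4)·R3: [0, 0, 0, 0]
Echelon form has 3 nonzero rows, so rank(C) = 3.
The column space has dimension equal to the rank: 3.

3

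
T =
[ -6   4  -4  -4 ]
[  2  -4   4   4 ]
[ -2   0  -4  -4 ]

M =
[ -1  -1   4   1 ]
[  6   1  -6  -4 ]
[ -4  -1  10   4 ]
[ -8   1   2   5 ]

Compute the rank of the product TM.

3

First compute TM:
[[ 78,  10, -96, -58],
 [-74,  -6,  80,  54],
 [ 50,   2, -56, -38]]
Now row reduce the product.
R2 ← R2 + (37/39)·R1: [0, 136/39, -144/13, -40/39]
R3 ← R3 − (25/39)·R1: [0, -172/39, 72/13, -32/39]
R3 ← R3 + (43/34)·R2: [0, 0, -144/17, -36/17]
3 nonzero rows, so rank(TM) = 3.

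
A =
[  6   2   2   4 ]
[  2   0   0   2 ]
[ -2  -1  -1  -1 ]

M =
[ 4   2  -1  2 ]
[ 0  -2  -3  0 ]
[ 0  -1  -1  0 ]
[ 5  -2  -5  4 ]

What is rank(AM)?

2

First compute AM:
[[ 44,  -2, -34,  28],
 [ 18,   0, -12,  12],
 [-13,   1,  11,  -8]]
Now row reduce the product.
R2 ← R2 − (9/22)·R1: [0, 9/11, 21/11, 6/11]
R3 ← R3 + (13/44)·R1: [0, 9/22, 21/22, 3/11]
R3 ← R3 − (1/2)·R2: [0, 0, 0, 0]
2 nonzero rows, so rank(AM) = 2.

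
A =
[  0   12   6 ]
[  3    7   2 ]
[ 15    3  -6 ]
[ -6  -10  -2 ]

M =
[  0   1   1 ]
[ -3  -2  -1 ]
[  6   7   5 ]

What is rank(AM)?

2

First compute AM:
[[  0,  18,  18],
 [ -9,   3,   6],
 [-45, -33, -18],
 [ 18,   0,  -6]]
Now row reduce the product.
Swap R1 ↔ R2
R3 ← R3 − (5)·R1: [0, -48, -48]
R4 ← R4 + (2)·R1: [0, 6, 6]
R3 ← R3 + (8/3)·R2: [0, 0, 0]
R4 ← R4 − (1/3)·R2: [0, 0, 0]
2 nonzero rows, so rank(AM) = 2.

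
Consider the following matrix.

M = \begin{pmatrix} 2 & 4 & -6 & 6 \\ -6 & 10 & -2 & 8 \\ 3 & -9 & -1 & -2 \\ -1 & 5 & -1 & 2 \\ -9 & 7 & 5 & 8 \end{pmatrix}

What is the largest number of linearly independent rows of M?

4

Row reduce to echelon form.
R2 ← R2 + (3)·R1: [0, 22, -20, 26]
R3 ← R3 − (3/2)·R1: [0, -15, 8, -11]
R4 ← R4 + (1/2)·R1: [0, 7, -4, 5]
R5 ← R5 + (9/2)·R1: [0, 25, -22, 35]
R3 ← R3 + (15/22)·R2: [0, 0, -62/11, 74/11]
R4 ← R4 − (7/22)·R2: [0, 0, 26/11, -36/11]
R5 ← R5 − (25/22)·R2: [0, 0, 8/11, 60/11]
R4 ← R4 + (13/31)·R3: [0, 0, 0, -14/31]
R5 ← R5 + (4/31)·R3: [0, 0, 0, 196/31]
R5 ← R5 + (14)·R4: [0, 0, 0, 0]
Echelon form has 4 nonzero rows, so rank(M) = 4.
The rank gives the maximum number of linearly independent rows: 4.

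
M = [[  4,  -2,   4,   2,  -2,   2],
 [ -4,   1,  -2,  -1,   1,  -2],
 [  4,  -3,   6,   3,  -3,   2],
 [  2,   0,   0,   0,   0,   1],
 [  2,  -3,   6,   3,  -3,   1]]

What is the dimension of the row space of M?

Row reduce to echelon form.
R2 ← R2 + R1: [0, -1, 2, 1, -1, 0]
R3 ← R3 − R1: [0, -1, 2, 1, -1, 0]
R4 ← R4 − (1/2)·R1: [0, 1, -2, -1, 1, 0]
R5 ← R5 − (1/2)·R1: [0, -2, 4, 2, -2, 0]
R3 ← R3 − R2: [0, 0, 0, 0, 0, 0]
R4 ← R4 + R2: [0, 0, 0, 0, 0, 0]
R5 ← R5 − (2)·R2: [0, 0, 0, 0, 0, 0]
Echelon form has 2 nonzero rows, so rank(M) = 2.
The row space has dimension equal to the rank: 2.

2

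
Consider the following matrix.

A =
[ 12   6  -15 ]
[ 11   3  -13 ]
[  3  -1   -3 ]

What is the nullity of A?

Row reduce to echelon form.
R2 ← R2 − (11/12)·R1: [0, -5/2, 3/4]
R3 ← R3 − (1/4)·R1: [0, -5/2, 3/4]
R3 ← R3 − R2: [0, 0, 0]
2 nonzero rows, so rank(A) = 2.
A has 3 columns; by rank–nullity, nullity = 3 − 2 = 1.

1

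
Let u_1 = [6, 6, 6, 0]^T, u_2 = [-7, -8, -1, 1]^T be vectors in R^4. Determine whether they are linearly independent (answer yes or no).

Form the matrix with these vectors as rows and row reduce.
R2 ← R2 + (7/6)·R1: [0, -1, 6, 1]
2 nonzero rows, so the 2 vectors span a space of dimension 2.
Since 2 = 2, the vectors are linearly independent.

yes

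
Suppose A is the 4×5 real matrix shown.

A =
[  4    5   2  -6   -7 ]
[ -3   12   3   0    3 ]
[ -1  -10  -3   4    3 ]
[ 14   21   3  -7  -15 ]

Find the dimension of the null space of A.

Row reduce to echelon form.
R2 ← R2 + (3/4)·R1: [0, 63/4, 9/2, -9/2, -9/4]
R3 ← R3 + (1/4)·R1: [0, -35/4, -5/2, 5/2, 5/4]
R4 ← R4 − (7/2)·R1: [0, 7/2, -4, 14, 19/2]
R3 ← R3 + (5/9)·R2: [0, 0, 0, 0, 0]
R4 ← R4 − (2/9)·R2: [0, 0, -5, 15, 10]
Swap R3 ↔ R4
3 nonzero rows, so rank(A) = 3.
A has 5 columns; by rank–nullity, nullity = 5 − 3 = 2.

2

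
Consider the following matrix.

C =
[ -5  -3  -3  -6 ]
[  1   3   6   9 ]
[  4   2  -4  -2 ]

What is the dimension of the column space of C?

3

Row reduce to echelon form.
R2 ← R2 + (1/5)·R1: [0, 12/5, 27/5, 39/5]
R3 ← R3 + (4/5)·R1: [0, -2/5, -32/5, -34/5]
R3 ← R3 + (1/6)·R2: [0, 0, -11/2, -11/2]
Echelon form has 3 nonzero rows, so rank(C) = 3.
The column space has dimension equal to the rank: 3.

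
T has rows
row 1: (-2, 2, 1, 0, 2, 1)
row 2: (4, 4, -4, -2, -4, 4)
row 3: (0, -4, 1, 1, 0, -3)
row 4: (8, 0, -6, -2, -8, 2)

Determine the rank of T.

Row reduce to echelon form.
R2 ← R2 + (2)·R1: [0, 8, -2, -2, 0, 6]
R4 ← R4 + (4)·R1: [0, 8, -2, -2, 0, 6]
R3 ← R3 + (1/2)·R2: [0, 0, 0, 0, 0, 0]
R4 ← R4 − R2: [0, 0, 0, 0, 0, 0]
Echelon form has 2 nonzero rows, so rank(T) = 2.

2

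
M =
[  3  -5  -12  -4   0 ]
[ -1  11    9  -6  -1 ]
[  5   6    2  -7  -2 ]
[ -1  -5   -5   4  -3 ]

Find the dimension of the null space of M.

1

Row reduce to echelon form.
R2 ← R2 + (1/3)·R1: [0, 28/3, 5, -22/3, -1]
R3 ← R3 − (5/3)·R1: [0, 43/3, 22, -1/3, -2]
R4 ← R4 + (1/3)·R1: [0, -20/3, -9, 8/3, -3]
R3 ← R3 − (43/28)·R2: [0, 0, 401/28, 153/14, -13/28]
R4 ← R4 + (5/7)·R2: [0, 0, -38/7, -18/7, -26/7]
R4 ← R4 + (152/401)·R3: [0, 0, 0, 630/401, -1560/401]
4 nonzero rows, so rank(M) = 4.
M has 5 columns; by rank–nullity, nullity = 5 − 4 = 1.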